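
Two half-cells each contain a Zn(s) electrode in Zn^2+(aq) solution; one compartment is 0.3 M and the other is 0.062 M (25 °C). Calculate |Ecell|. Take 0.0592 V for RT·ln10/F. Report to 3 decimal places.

For a concentration cell E°cell = 0, since both electrodes use the same couple.
The compartment with the higher Zn^2+(aq) concentration (0.3 M) acts as the cathode; ions are reduced there and produced at the dilute (0.062 M) anode.
With n = 2, Ecell = −(0.0592/2)·log([dilute]/[conc]) = −(0.0592/2)·log(0.062/0.3) = +0.020 V.

0.020 V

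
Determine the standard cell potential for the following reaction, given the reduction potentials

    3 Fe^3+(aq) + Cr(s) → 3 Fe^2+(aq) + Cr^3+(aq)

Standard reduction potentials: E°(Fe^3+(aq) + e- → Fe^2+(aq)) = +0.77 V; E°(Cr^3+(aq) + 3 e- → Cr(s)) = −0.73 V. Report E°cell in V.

In the reaction as written, Fe^3+(aq) is reduced (cathode) and Cr^3+(aq) is produced by oxidation at the anode.
E°cell = E°(cathode) − E°(anode) = +0.77 − (−0.73) = +1.50 V.

+1.50 V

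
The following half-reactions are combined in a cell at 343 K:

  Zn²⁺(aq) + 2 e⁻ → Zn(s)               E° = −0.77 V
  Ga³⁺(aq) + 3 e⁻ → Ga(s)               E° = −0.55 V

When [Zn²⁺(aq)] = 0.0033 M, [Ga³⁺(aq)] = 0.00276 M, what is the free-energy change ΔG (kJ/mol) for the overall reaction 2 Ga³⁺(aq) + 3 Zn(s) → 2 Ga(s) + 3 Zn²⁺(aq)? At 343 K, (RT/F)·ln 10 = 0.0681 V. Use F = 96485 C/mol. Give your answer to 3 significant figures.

With Ga³⁺/Ga reduced at the cathode, E°cell = −0.55 − (−0.77) = +0.22 V and n = 6.
Q = [Zn²⁺(aq)]^3 / [Ga³⁺(aq)]^2 = 0.00472, so log Q = −2.326 and E = +0.22 − (0.0681/6)(−2.326) = +0.2464 V.
Finally ΔG = −nFE = −(6)(96485 C/mol)(+0.2464 V) = −143 kJ/mol.

−143 kJ/mol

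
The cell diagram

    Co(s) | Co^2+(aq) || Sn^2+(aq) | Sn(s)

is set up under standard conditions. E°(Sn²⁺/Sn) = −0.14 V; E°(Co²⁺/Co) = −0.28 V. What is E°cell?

By convention the left-hand electrode in cell notation is the anode (oxidation) and the right-hand electrode is the cathode (reduction).
E°cell = E°(right) − E°(left) = −0.14 − (−0.28) = +0.14 V.

+0.14 V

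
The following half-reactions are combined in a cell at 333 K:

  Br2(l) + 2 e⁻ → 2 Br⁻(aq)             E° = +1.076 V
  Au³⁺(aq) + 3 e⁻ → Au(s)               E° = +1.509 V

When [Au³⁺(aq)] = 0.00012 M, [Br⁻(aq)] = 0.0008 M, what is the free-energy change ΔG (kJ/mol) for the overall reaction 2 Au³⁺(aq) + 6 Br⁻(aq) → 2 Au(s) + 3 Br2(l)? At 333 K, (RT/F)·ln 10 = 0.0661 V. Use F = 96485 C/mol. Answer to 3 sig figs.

−82.1 kJ/mol

The standard cell potential is +1.509 − (+1.076) = +0.433 V, with n = 6 electrons in the balanced equation.
Here Q = 1 / ([Au³⁺(aq)]^2·[Br⁻(aq)]^6) = 2.65×10^26 (log Q = 26.423), giving E = +0.433 − (0.0661/6)·(26.423) = +0.1419 V.
Then ΔG = −nFE = −6 × 96485 × +0.1419 J/mol = −82.1 kJ/mol.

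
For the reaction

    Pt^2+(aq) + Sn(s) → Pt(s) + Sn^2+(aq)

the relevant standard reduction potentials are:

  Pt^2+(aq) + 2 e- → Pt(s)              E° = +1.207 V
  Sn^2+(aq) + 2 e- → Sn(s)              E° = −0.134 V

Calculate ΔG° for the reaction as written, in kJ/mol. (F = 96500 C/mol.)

−259 kJ/mol

In the reaction as written Pt^2+(aq) is reduced, so the Pt²⁺/Pt couple is the cathode and Sn²⁺/Sn is the anode.
E°cell = +1.207 − (−0.134) = +1.341 V; balancing electrons gives n = 2.
ΔG° = −nFE°cell = −(2)(96500)(+1.341) J/mol = −259 kJ/mol.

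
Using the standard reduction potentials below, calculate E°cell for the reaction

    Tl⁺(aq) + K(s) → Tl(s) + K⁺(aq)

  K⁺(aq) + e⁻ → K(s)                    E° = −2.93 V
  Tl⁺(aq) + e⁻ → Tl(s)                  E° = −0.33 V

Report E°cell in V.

+2.60 V

Tl⁺(aq) gains electrons, so the Tl⁺/Tl couple is the cathode; the K⁺/K couple is the anode.
E°cell = E°(cathode) − E°(anode) = −0.33 − (−2.93) = +2.60 V.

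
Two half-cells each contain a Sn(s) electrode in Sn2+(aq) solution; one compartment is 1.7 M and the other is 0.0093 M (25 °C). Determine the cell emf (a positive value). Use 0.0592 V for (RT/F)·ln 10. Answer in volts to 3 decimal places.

0.067 V

For a concentration cell E°cell = 0, since both electrodes use the same couple.
The compartment with the higher Sn2+(aq) concentration (1.7 M) acts as the cathode; ions are reduced there and produced at the dilute (0.0093 M) anode.
With n = 2, Ecell = −(0.0592/2)·log([dilute]/[conc]) = −(0.0592/2)·log(0.0093/1.7) = +0.067 V.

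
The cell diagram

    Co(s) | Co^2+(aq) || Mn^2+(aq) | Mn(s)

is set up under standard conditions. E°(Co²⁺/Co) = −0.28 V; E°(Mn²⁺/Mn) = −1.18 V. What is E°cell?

By convention the left-hand electrode in cell notation is the anode (oxidation) and the right-hand electrode is the cathode (reduction).
E°cell = E°(right) − E°(left) = −1.18 − (−0.28) = −0.90 V.
The negative sign shows that, as written, the cell would require an external voltage to drive the reaction.

−0.90 V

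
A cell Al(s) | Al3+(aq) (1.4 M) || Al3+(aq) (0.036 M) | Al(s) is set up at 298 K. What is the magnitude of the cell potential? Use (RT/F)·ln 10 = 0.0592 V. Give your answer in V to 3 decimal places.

For a concentration cell E°cell = 0, since both electrodes use the same couple.
The compartment with the higher Al3+(aq) concentration (1.4 M) acts as the cathode; ions are reduced there and produced at the dilute (0.036 M) anode.
With n = 3, Ecell = −(0.0592/3)·log([dilute]/[conc]) = −(0.0592/3)·log(0.036/1.4) = +0.031 V.

0.031 V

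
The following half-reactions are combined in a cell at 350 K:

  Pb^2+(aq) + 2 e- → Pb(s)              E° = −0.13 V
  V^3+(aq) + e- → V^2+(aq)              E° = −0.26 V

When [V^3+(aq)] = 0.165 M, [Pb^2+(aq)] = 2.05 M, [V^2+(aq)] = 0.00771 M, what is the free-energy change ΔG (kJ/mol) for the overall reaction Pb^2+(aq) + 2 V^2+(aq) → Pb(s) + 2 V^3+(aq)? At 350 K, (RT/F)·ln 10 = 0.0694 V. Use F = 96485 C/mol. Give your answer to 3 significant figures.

−9.36 kJ/mol

The standard cell potential is −0.13 − (−0.26) = +0.13 V, with n = 2 electrons in the balanced equation.
Q = [V^3+(aq)]^2 / ([Pb^2+(aq)]·[V^2+(aq)]^2) = 223, so log Q = 2.349 and E = +0.13 − (0.0694/2)(2.349) = +0.0485 V.
Finally ΔG = −nFE = −(2)(96485 C/mol)(+0.0485 V) = −9.36 kJ/mol.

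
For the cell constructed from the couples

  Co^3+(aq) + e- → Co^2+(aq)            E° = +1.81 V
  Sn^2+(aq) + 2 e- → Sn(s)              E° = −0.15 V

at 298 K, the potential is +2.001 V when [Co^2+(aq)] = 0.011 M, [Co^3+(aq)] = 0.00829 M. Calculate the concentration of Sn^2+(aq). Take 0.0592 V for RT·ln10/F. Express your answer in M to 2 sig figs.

0.023 M

Co³⁺/Co²⁺ is the cathode (higher E°); E°cell = +1.81 − (−0.15) = +1.96 V with n = 2.
From the Nernst equation, log Q = n(E° − E)/0.0592 = 2·(+1.96 − (+2.001))/0.0592 = −1.385.
For 2 Co^3+(aq) + Sn(s) → 2 Co^2+(aq) + Sn^2+(aq), the reaction quotient is Q = ([Co^2+(aq)]^2·[Sn^2+(aq)]) / [Co^3+(aq)]^2.
Solving for the unknown gives log [Sn^2+(aq)] = −1.631, so [Sn^2+(aq)] ≈ 0.023 M.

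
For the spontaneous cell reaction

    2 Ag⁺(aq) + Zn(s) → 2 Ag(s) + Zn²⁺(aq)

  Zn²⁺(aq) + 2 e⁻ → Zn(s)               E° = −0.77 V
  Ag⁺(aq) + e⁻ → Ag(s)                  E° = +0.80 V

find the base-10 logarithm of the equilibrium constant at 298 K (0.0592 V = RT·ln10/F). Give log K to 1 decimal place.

log K = 53.0

The Ag⁺/Ag couple is reduced (cathode); E°cell = +0.80 − (−0.77) = +1.57 V with n = 2.
At equilibrium E = 0, so log K = nE°cell / 0.0592 = (2)(+1.57) / 0.0592 = 53.0.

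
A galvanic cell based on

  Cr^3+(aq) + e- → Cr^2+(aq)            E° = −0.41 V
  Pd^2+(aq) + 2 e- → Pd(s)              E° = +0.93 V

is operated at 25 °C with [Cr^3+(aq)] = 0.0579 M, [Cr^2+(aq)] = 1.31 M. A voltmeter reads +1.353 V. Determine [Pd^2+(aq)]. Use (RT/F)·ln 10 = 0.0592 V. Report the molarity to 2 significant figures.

With Pd²⁺/Pd at the cathode and Cr³⁺/Cr²⁺ at the anode, E°cell = +0.93 − (−0.41) = +1.34 V (n = 2).
From the Nernst equation, log Q = n(E° − E)/0.0592 = 2·(+1.34 − (+1.353))/0.0592 = −0.439.
For Pd^2+(aq) + 2 Cr^2+(aq) → Pd(s) + 2 Cr^3+(aq), the reaction quotient is Q = [Cr^3+(aq)]^2 / ([Pd^2+(aq)]·[Cr^2+(aq)]^2).
Isolating [Pd^2+(aq)] in Q = 10^{−0.439} yields log [Pd^2+(aq)] = −2.270, i.e. 0.0054 M.

0.0054 M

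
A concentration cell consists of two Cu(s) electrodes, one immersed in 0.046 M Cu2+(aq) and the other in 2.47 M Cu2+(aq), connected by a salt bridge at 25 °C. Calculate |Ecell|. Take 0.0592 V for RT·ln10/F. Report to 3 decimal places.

For a concentration cell E°cell = 0, since both electrodes use the same couple.
The compartment with the higher Cu2+(aq) concentration (2.47 M) acts as the cathode; ions are reduced there and produced at the dilute (0.046 M) anode.
With n = 2, Ecell = −(0.0592/2)·log([dilute]/[conc]) = −(0.0592/2)·log(0.046/2.47) = +0.051 V.

0.051 V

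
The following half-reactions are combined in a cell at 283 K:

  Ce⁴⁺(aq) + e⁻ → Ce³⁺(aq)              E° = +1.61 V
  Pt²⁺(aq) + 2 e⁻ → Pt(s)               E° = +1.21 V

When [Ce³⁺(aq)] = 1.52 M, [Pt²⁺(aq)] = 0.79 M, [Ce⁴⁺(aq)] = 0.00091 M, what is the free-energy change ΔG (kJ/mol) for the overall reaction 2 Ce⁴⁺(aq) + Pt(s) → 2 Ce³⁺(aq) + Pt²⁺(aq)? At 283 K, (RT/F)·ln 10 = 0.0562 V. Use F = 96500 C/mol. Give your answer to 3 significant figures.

E°cell = +1.61 − (+1.21) = +0.40 V; the balanced reaction transfers n = 2 electrons.
Q = ([Ce³⁺(aq)]^2·[Pt²⁺(aq)]) / [Ce⁴⁺(aq)]^2 = 2.2×10^6, so log Q = 6.343 and E = +0.40 − (0.0562/2)(6.343) = +0.2218 V.
ΔG = −nFE = −(2)(96500)(+0.2218) J/mol = −42.8 kJ/mol.

−42.8 kJ/mol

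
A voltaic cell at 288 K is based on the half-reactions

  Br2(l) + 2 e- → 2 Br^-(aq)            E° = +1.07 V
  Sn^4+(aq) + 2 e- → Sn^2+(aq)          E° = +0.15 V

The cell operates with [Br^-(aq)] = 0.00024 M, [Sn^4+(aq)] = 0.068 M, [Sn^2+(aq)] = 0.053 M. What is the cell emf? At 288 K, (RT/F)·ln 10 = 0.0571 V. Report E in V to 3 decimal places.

+1.124 V

The Br₂/Br⁻ couple has the more positive E°, so it is the cathode; Sn⁴⁺/Sn²⁺ is the anode.
E°cell = E°cat − E°an = +1.07 − (+0.15) = +0.92 V; n = 2.
The balanced reaction is Br2(l) + Sn^2+(aq) → 2 Br^-(aq) + Sn^4+(aq), so Q = ([Br^-(aq)]^2·[Sn^4+(aq)]) / [Sn^2+(aq)] = 7.39×10^−8 and log Q = −7.131.
By the Nernst equation, E = +0.92 − (0.0571/2)·(−7.131) = +1.124 V.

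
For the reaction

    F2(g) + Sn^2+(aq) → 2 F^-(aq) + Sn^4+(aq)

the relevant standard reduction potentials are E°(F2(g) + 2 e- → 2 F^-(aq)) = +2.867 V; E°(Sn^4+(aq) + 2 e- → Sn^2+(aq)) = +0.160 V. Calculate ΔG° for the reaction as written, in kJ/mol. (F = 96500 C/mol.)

−522 kJ/mol

In the reaction as written F2(g) is reduced, so the F₂/F⁻ couple is the cathode and Sn⁴⁺/Sn²⁺ is the anode.
E°cell = +2.867 − (+0.160) = +2.707 V; balancing electrons gives n = 2.
ΔG° = −nFE°cell = −(2)(96500)(+2.707) J/mol = −522 kJ/mol.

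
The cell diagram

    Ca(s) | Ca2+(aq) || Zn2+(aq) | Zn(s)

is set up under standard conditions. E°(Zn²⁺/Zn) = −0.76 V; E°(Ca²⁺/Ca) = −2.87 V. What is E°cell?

+2.11 V

By convention the left-hand electrode in cell notation is the anode (oxidation) and the right-hand electrode is the cathode (reduction).
E°cell = E°(right) − E°(left) = −0.76 − (−2.87) = +2.11 V.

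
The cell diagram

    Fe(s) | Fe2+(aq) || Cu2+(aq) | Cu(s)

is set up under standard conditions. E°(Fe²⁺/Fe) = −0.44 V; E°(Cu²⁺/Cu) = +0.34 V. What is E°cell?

By convention the left-hand electrode in cell notation is the anode (oxidation) and the right-hand electrode is the cathode (reduction).
E°cell = E°(right) − E°(left) = +0.34 − (−0.44) = +0.78 V.

+0.78 V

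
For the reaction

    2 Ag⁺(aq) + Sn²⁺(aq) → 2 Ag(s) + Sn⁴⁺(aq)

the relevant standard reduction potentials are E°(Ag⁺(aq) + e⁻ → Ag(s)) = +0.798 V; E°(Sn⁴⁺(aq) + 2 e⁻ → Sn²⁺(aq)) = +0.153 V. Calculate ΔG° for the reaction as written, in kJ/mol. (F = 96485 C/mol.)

In the reaction as written Ag⁺(aq) is reduced, so the Ag⁺/Ag couple is the cathode and Sn⁴⁺/Sn²⁺ is the anode.
E°cell = +0.798 − (+0.153) = +0.645 V; balancing electrons gives n = 2.
ΔG° = −nFE°cell = −(2)(96485)(+0.645) J/mol = −124 kJ/mol.

−124 kJ/mol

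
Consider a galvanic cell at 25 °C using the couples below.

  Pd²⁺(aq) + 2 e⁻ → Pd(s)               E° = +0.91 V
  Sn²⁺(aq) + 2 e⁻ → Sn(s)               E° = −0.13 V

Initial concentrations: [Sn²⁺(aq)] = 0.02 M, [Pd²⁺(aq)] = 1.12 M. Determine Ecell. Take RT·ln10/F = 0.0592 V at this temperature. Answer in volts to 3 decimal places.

Pd²⁺/Pd is reduced (cathode, E° = +0.91 V) and Sn²⁺/Sn is oxidized (anode).
E°cell = E°cat − E°an = +0.91 − (−0.13) = +1.04 V; n = 2.
For the overall reaction Pd²⁺(aq) + Sn(s) → Pd(s) + Sn²⁺(aq), Q = [Sn²⁺(aq)] / [Pd²⁺(aq)] = 0.0179, giving log Q = −1.748.
E = E° − (0.0592/n)·log Q = +1.04 − (0.0592/2)(−1.748) = +1.092 V.

+1.092 V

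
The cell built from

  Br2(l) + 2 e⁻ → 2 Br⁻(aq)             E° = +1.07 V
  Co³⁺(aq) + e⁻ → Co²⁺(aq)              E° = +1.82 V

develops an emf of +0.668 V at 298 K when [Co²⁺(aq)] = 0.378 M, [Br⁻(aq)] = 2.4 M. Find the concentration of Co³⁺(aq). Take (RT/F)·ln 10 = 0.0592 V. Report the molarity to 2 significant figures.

0.0065 M

With Co³⁺/Co²⁺ at the cathode and Br₂/Br⁻ at the anode, E°cell = +1.82 − (+1.07) = +0.75 V (n = 2).
Since E = E° − (0.0592/n)·log Q, log Q = n(E° − E)/0.0592 = 2.770.
Balancing electrons gives 2 Co³⁺(aq) + 2 Br⁻(aq) → 2 Co²⁺(aq) + Br2(l); thus Q = [Co²⁺(aq)]^2 / ([Co³⁺(aq)]^2·[Br⁻(aq)]^2).
Isolating [Co³⁺(aq)] in Q = 10^{2.770} yields log [Co³⁺(aq)] = −2.188, i.e. 0.0065 M.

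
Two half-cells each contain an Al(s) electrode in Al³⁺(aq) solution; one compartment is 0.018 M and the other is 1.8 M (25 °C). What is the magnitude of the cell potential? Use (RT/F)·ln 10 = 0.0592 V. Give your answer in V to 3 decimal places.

For a concentration cell E°cell = 0, since both electrodes use the same couple.
The compartment with the higher Al³⁺(aq) concentration (1.8 M) acts as the cathode; ions are reduced there and produced at the dilute (0.018 M) anode.
With n = 3, Ecell = −(0.0592/3)·log([dilute]/[conc]) = −(0.0592/3)·log(0.018/1.8) = +0.039 V.

0.039 V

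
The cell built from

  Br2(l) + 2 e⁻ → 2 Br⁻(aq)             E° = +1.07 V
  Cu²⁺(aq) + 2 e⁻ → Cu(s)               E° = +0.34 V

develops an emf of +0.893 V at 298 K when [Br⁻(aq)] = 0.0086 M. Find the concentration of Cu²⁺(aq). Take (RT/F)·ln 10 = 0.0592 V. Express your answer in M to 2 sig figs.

0.042 M

Br₂/Br⁻ is the cathode (higher E°); E°cell = +1.07 − (+0.34) = +0.73 V with n = 2.
Rearranging E = E° − (0.0592/n)·log Q gives log Q = 2(+0.73 − (+0.893))/0.0592 = −5.507.
The balanced reaction is Br2(l) + Cu(s) → 2 Br⁻(aq) + Cu²⁺(aq), so Q = [Br⁻(aq)]^2·[Cu²⁺(aq)].
Isolating [Cu²⁺(aq)] in Q = 10^{−5.507} yields log [Cu²⁺(aq)] = −1.376, i.e. 0.042 M.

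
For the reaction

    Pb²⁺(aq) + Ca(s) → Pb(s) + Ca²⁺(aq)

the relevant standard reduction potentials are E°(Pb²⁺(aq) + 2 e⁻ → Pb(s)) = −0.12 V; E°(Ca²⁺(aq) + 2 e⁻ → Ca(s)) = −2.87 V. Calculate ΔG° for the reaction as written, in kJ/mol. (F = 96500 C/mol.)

In the reaction as written Pb²⁺(aq) is reduced, so the Pb²⁺/Pb couple is the cathode and Ca²⁺/Ca is the anode.
E°cell = −0.12 − (−2.87) = +2.75 V; balancing electrons gives n = 2.
ΔG° = −nFE°cell = −(2)(96500)(+2.75) J/mol = −531 kJ/mol.

−531 kJ/mol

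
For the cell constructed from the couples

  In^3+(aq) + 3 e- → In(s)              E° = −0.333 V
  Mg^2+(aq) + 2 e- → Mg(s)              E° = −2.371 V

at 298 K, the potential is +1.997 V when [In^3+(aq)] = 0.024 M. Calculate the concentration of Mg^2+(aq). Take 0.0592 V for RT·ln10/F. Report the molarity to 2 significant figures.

In³⁺/In is the cathode (higher E°); E°cell = −0.333 − (−2.371) = +2.038 V with n = 6.
Since E = E° − (0.0592/n)·log Q, log Q = n(E° − E)/0.0592 = 4.155.
For 2 In^3+(aq) + 3 Mg(s) → 2 In(s) + 3 Mg^2+(aq), the reaction quotient is Q = [Mg^2+(aq)]^3 / [In^3+(aq)]^2.
Substituting the known concentrations and solving, log [Mg^2+(aq)] = 0.305 and [Mg^2+(aq)] = 2.0 M.

2.0 M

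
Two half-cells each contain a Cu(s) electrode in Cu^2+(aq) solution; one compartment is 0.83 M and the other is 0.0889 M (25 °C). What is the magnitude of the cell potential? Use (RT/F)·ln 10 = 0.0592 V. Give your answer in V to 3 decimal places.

0.029 V

For a concentration cell E°cell = 0, since both electrodes use the same couple.
The compartment with the higher Cu^2+(aq) concentration (0.83 M) acts as the cathode; ions are reduced there and produced at the dilute (0.0889 M) anode.
With n = 2, Ecell = −(0.0592/2)·log([dilute]/[conc]) = −(0.0592/2)·log(0.0889/0.83) = +0.029 V.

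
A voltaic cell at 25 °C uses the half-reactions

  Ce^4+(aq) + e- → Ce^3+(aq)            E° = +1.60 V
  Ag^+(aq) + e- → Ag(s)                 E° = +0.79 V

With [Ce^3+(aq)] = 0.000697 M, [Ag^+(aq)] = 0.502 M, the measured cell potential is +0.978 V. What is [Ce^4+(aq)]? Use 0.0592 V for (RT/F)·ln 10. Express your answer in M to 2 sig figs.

Ce⁴⁺/Ce³⁺ is the cathode (higher E°); E°cell = +1.60 − (+0.79) = +0.81 V with n = 1.
From the Nernst equation, log Q = n(E° − E)/0.0592 = 1·(+0.81 − (+0.978))/0.0592 = −2.838.
Balancing electrons gives Ce^4+(aq) + Ag(s) → Ce^3+(aq) + Ag^+(aq); thus Q = ([Ce^3+(aq)]·[Ag^+(aq)]) / [Ce^4+(aq)].
Substituting the known concentrations and solving, log [Ce^4+(aq)] = −0.618 and [Ce^4+(aq)] = 0.24 M.

0.24 M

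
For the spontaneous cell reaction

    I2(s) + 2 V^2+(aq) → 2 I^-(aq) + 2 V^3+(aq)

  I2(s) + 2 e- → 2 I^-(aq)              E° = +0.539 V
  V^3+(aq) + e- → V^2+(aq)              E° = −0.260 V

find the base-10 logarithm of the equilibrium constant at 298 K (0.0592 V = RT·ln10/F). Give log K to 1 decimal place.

The I₂/I⁻ couple is reduced (cathode); E°cell = +0.539 − (−0.260) = +0.799 V with n = 2.
At equilibrium E = 0, so log K = nE°cell / 0.0592 = (2)(+0.799) / 0.0592 = 27.0.

log K = 27.0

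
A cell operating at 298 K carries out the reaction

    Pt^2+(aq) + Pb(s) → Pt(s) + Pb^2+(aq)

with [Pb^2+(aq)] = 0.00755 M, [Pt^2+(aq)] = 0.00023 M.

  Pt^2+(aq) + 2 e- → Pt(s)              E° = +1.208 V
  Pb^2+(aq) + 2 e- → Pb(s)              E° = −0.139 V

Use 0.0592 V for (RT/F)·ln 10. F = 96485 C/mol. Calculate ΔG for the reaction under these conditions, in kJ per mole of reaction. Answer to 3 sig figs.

The standard cell potential is +1.208 − (−0.139) = +1.347 V, with n = 2 electrons in the balanced equation.
Here Q = [Pb^2+(aq)] / [Pt^2+(aq)] = 32.8 (log Q = 1.516), giving E = +1.347 − (0.0592/2)·(1.516) = +1.3021 V.
Finally ΔG = −nFE = −(2)(96485 C/mol)(+1.3021 V) = −251 kJ/mol.

−251 kJ/mol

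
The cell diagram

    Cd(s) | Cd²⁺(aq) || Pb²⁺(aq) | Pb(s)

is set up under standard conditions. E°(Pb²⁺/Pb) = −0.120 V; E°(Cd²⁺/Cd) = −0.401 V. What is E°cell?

By convention the left-hand electrode in cell notation is the anode (oxidation) and the right-hand electrode is the cathode (reduction).
E°cell = E°(right) − E°(left) = −0.120 − (−0.401) = +0.281 V.

+0.281 V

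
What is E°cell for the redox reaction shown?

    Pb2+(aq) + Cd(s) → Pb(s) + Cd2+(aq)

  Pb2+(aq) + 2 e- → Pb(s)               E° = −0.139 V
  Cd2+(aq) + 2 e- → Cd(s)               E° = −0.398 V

+0.259 V

Pb2+(aq) gains electrons, so the Pb²⁺/Pb couple is the cathode; the Cd²⁺/Cd couple is the anode.
E°cell = E°(cathode) − E°(anode) = −0.139 − (−0.398) = +0.259 V.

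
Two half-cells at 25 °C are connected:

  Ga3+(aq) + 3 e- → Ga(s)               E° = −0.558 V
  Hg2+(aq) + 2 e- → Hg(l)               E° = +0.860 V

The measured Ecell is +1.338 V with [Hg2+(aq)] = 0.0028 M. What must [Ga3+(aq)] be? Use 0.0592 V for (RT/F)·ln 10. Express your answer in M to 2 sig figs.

1.7 M

The Hg²⁺/Hg couple has the larger reduction potential, so it is the cathode: E°cell = +0.860 − (−0.558) = +1.418 V and n = 6.
From the Nernst equation, log Q = n(E° − E)/0.0592 = 6·(+1.418 − (+1.338))/0.0592 = 8.108.
The balanced reaction is 3 Hg2+(aq) + 2 Ga(s) → 3 Hg(l) + 2 Ga3+(aq), so Q = [Ga3+(aq)]^2 / [Hg2+(aq)]^3.
Solving for the unknown gives log [Ga3+(aq)] = 0.225, so [Ga3+(aq)] ≈ 1.7 M.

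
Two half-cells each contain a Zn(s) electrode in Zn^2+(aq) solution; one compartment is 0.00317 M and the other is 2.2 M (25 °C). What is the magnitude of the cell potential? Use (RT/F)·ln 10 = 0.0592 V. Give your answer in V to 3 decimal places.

0.084 V

For a concentration cell E°cell = 0, since both electrodes use the same couple.
The compartment with the higher Zn^2+(aq) concentration (2.2 M) acts as the cathode; ions are reduced there and produced at the dilute (0.00317 M) anode.
With n = 2, Ecell = −(0.0592/2)·log([dilute]/[conc]) = −(0.0592/2)·log(0.00317/2.2) = +0.084 V.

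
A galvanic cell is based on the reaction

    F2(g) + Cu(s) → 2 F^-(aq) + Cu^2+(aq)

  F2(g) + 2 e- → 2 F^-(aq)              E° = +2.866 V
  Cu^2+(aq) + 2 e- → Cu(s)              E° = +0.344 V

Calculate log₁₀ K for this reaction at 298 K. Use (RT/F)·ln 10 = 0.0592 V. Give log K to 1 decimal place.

The F₂/F⁻ couple is reduced (cathode); E°cell = +2.866 − (+0.344) = +2.522 V with n = 2.
At equilibrium E = 0, so log K = nE°cell / 0.0592 = (2)(+2.522) / 0.0592 = 85.2.

log K = 85.2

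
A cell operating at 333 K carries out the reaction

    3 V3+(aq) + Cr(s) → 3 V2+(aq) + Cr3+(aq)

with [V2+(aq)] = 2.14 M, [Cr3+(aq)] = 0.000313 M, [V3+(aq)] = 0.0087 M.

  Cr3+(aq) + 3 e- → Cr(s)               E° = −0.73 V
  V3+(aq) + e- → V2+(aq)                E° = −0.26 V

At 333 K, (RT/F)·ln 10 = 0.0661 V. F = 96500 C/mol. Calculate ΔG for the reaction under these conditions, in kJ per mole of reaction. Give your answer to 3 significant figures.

−113 kJ/mol

E°cell = −0.26 − (−0.73) = +0.47 V; the balanced reaction transfers n = 3 electrons.
Q = ([V2+(aq)]^3·[Cr3+(aq)]) / [V3+(aq)]^3 = 4.66×10^3, so log Q = 3.668 and E = +0.47 − (0.0661/3)(3.668) = +0.3892 V.
Then ΔG = −nFE = −3 × 96500 × +0.3892 J/mol = −113 kJ/mol.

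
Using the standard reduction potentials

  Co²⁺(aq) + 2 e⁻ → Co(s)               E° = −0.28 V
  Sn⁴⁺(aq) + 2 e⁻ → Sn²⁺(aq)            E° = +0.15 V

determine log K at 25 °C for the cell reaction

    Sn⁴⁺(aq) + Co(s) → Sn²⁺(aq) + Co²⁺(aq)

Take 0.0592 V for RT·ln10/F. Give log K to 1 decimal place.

log K = 14.5

The Sn⁴⁺/Sn²⁺ couple is reduced (cathode); E°cell = +0.15 − (−0.28) = +0.43 V with n = 2.
At equilibrium E = 0, so log K = nE°cell / 0.0592 = (2)(+0.43) / 0.0592 = 14.5.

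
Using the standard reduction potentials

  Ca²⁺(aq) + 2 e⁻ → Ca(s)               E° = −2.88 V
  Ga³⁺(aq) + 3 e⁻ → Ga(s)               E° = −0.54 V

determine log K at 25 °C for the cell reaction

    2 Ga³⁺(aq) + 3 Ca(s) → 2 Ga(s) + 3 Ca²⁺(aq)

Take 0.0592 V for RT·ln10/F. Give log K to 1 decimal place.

log K = 237.2

The Ga³⁺/Ga couple is reduced (cathode); E°cell = −0.54 − (−2.88) = +2.34 V with n = 6.
At equilibrium E = 0, so log K = nE°cell / 0.0592 = (6)(+2.34) / 0.0592 = 237.2.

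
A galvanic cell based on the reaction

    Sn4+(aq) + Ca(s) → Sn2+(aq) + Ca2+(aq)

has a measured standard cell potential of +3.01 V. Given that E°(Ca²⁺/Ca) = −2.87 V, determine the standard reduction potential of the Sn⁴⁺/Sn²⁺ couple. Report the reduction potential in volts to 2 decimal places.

In the reaction as written the Sn⁴⁺/Sn²⁺ couple is reduced (cathode) and Ca²⁺/Ca is oxidized (anode), so E°cell = E°(Sn⁴⁺/Sn²⁺) − E°(Ca²⁺/Ca).
E°(Sn⁴⁺/Sn²⁺) = E°cell + E°(anode) = +3.01 + (−2.87) = +0.14 V.

+0.14 V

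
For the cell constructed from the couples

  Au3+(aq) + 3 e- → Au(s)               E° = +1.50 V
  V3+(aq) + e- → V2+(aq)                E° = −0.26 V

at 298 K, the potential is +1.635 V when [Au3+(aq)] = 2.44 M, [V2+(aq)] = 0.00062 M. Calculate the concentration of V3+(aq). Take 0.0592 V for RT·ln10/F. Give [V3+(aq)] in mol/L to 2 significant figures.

0.11 M

With Au³⁺/Au at the cathode and V³⁺/V²⁺ at the anode, E°cell = +1.50 − (−0.26) = +1.76 V (n = 3).
Rearranging E = E° − (0.0592/n)·log Q gives log Q = 3(+1.76 − (+1.635))/0.0592 = 6.334.
The balanced reaction is Au3+(aq) + 3 V2+(aq) → Au(s) + 3 V3+(aq), so Q = [V3+(aq)]^3 / ([Au3+(aq)]·[V2+(aq)]^3).
Solving for the unknown gives log [V3+(aq)] = −0.967, so [V3+(aq)] ≈ 0.11 M.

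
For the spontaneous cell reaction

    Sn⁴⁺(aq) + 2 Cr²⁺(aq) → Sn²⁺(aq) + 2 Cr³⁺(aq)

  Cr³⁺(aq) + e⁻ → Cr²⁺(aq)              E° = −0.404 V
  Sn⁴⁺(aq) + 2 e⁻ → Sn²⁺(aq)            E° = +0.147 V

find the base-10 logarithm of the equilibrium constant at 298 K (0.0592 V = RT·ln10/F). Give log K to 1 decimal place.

The Sn⁴⁺/Sn²⁺ couple is reduced (cathode); E°cell = +0.147 − (−0.404) = +0.551 V with n = 2.
At equilibrium E = 0, so log K = nE°cell / 0.0592 = (2)(+0.551) / 0.0592 = 18.6.

log K = 18.6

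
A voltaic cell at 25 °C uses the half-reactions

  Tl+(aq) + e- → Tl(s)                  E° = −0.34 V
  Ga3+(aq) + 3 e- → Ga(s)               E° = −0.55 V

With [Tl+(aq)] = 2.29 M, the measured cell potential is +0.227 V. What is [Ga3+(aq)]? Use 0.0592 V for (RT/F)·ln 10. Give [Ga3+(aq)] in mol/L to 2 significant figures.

1.7 M

Tl⁺/Tl is the cathode (higher E°); E°cell = −0.34 − (−0.55) = +0.21 V with n = 3.
Rearranging E = E° − (0.0592/n)·log Q gives log Q = 3(+0.21 − (+0.227))/0.0592 = −0.861.
For 3 Tl+(aq) + Ga(s) → 3 Tl(s) + Ga3+(aq), the reaction quotient is Q = [Ga3+(aq)] / [Tl+(aq)]^3.
Substituting the known concentrations and solving, log [Ga3+(aq)] = 0.219 and [Ga3+(aq)] = 1.7 M.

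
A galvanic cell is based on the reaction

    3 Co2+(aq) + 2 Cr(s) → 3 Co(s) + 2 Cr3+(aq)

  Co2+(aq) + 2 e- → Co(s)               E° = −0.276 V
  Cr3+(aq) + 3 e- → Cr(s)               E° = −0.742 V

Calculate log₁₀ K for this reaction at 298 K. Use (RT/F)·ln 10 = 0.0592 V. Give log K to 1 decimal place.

log K = 47.2

The Co²⁺/Co couple is reduced (cathode); E°cell = −0.276 − (−0.742) = +0.466 V with n = 6.
At equilibrium E = 0, so log K = nE°cell / 0.0592 = (6)(+0.466) / 0.0592 = 47.2.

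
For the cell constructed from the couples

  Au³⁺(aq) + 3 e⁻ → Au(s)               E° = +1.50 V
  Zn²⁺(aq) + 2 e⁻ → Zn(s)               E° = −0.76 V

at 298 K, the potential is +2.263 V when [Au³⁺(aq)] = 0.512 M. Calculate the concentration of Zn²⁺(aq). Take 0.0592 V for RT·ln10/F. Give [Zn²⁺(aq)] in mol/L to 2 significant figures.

0.51 M

The Au³⁺/Au couple has the larger reduction potential, so it is the cathode: E°cell = +1.50 − (−0.76) = +2.26 V and n = 6.
Rearranging E = E° − (0.0592/n)·log Q gives log Q = 6(+2.26 − (+2.263))/0.0592 = −0.304.
The balanced reaction is 2 Au³⁺(aq) + 3 Zn(s) → 2 Au(s) + 3 Zn²⁺(aq), so Q = [Zn²⁺(aq)]^3 / [Au³⁺(aq)]^2.
Solving for the unknown gives log [Zn²⁺(aq)] = −0.295, so [Zn²⁺(aq)] ≈ 0.51 M.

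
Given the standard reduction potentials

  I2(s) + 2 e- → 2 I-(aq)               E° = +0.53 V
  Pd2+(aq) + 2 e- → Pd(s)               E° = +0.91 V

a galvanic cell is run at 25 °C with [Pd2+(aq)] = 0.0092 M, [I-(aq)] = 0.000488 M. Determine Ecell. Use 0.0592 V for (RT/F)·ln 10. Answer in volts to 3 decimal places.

The Pd²⁺/Pd couple has the more positive E°, so it is the cathode; I₂/I⁻ is the anode.
The standard potential is +0.91 − (+0.53) = +0.38 V and the balanced reaction transfers n = 2 electrons.
For the overall reaction Pd2+(aq) + 2 I-(aq) → Pd(s) + I2(s), Q = 1 / ([Pd2+(aq)]·[I-(aq)]^2) = 4.56×10^8, giving log Q = 8.659.
E = E° − (0.0592/n)·log Q = +0.38 − (0.0592/2)(8.659) = +0.124 V.

+0.124 V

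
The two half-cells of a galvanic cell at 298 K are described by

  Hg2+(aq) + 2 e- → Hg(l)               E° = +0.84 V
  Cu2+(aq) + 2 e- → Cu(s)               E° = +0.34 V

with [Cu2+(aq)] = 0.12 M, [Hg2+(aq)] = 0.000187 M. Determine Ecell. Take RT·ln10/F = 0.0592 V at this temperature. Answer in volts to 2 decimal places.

Hg²⁺/Hg is reduced (cathode, E° = +0.84 V) and Cu²⁺/Cu is oxidized (anode).
E°cell = E°cat − E°an = +0.84 − (+0.34) = +0.50 V; n = 2.
Balancing gives Hg2+(aq) + Cu(s) → Hg(l) + Cu2+(aq); hence Q = [Cu2+(aq)] / [Hg2+(aq)] = 642 (log Q = 2.807).
E = E° − (0.0592/n)·log Q = +0.50 − (0.0592/2)(2.807) = +0.42 V.

+0.42 V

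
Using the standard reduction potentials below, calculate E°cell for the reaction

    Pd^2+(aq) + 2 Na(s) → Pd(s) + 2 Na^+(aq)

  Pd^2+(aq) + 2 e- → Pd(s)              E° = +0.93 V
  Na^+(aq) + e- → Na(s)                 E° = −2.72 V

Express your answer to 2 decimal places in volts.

Pd^2+(aq) gains electrons, so the Pd²⁺/Pd couple is the cathode; the Na⁺/Na couple is the anode.
E°cell = E°(cathode) − E°(anode) = +0.93 − (−2.72) = +3.65 V.

+3.65 V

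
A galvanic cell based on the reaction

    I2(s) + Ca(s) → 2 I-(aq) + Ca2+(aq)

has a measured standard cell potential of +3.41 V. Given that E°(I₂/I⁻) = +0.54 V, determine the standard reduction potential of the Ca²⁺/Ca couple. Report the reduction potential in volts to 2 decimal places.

−2.87 V

In the reaction as written the I₂/I⁻ couple is reduced (cathode) and Ca²⁺/Ca is oxidized (anode), so E°cell = E°(I₂/I⁻) − E°(Ca²⁺/Ca).
E°(Ca²⁺/Ca) = E°(cathode) − E°cell = +0.54 − (+3.41) = −2.87 V.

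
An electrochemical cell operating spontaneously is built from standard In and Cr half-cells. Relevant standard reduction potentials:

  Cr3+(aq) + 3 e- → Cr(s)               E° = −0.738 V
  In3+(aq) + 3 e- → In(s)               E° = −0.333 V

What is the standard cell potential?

The In³⁺/In couple has the higher E°, so In ion is reduced (cathode) and Cr is oxidized (anode).
E°cell = E°(cathode) − E°(anode) = −0.333 − (−0.738) = +0.405 V.

+0.405 V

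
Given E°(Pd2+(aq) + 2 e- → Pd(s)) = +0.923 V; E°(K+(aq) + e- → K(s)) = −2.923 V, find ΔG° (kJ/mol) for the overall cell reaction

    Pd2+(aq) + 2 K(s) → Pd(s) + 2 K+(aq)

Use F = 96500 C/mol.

−742 kJ/mol

In the reaction as written Pd2+(aq) is reduced, so the Pd²⁺/Pd couple is the cathode and K⁺/K is the anode.
E°cell = +0.923 − (−2.923) = +3.846 V; balancing electrons gives n = 2.
ΔG° = −nFE°cell = −(2)(96500)(+3.846) J/mol = −742 kJ/mol.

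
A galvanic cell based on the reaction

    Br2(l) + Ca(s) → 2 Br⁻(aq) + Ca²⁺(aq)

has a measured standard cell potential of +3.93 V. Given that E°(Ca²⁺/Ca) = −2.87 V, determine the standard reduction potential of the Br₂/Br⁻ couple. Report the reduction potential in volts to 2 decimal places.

+1.06 V

In the reaction as written the Br₂/Br⁻ couple is reduced (cathode) and Ca²⁺/Ca is oxidized (anode), so E°cell = E°(Br₂/Br⁻) − E°(Ca²⁺/Ca).
E°(Br₂/Br⁻) = E°cell + E°(anode) = +3.93 + (−2.87) = +1.06 V.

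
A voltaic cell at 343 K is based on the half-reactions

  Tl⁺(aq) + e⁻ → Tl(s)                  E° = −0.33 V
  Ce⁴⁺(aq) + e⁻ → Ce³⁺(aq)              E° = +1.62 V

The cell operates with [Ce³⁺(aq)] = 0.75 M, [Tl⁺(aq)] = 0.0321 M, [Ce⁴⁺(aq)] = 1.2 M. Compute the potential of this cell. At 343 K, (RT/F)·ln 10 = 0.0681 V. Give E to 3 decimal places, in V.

The Ce⁴⁺/Ce³⁺ couple has the more positive E°, so it is the cathode; Tl⁺/Tl is the anode.
The standard potential is +1.62 − (−0.33) = +1.95 V and the balanced reaction transfers n = 1 electron.
The balanced reaction is Ce⁴⁺(aq) + Tl(s) → Ce³⁺(aq) + Tl⁺(aq), so Q = ([Ce³⁺(aq)]·[Tl⁺(aq)]) / [Ce⁴⁺(aq)] = 0.0201 and log Q = −1.698.
Applying E = E° − (RT ln10/nF)·log Q gives +1.95 − (0.0681/1)(−1.698) = +2.066 V.

+2.066 V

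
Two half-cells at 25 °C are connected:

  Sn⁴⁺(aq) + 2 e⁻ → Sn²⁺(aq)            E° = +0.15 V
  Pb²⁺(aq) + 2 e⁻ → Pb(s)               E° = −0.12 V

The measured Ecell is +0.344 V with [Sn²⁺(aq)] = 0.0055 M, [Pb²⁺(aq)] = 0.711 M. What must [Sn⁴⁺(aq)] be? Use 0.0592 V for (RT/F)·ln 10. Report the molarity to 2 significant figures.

Sn⁴⁺/Sn²⁺ is the cathode (higher E°); E°cell = +0.15 − (−0.12) = +0.27 V with n = 2.
Rearranging E = E° − (0.0592/n)·log Q gives log Q = 2(+0.27 − (+0.344))/0.0592 = −2.500.
For Sn⁴⁺(aq) + Pb(s) → Sn²⁺(aq) + Pb²⁺(aq), the reaction quotient is Q = ([Sn²⁺(aq)]·[Pb²⁺(aq)]) / [Sn⁴⁺(aq)].
Solving for the unknown gives log [Sn⁴⁺(aq)] = 0.092, so [Sn⁴⁺(aq)] ≈ 1.2 M.

1.2 M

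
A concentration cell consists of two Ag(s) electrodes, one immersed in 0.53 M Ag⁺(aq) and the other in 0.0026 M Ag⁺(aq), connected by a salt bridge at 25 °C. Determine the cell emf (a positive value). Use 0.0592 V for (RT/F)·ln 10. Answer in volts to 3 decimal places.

0.137 V

For a concentration cell E°cell = 0, since both electrodes use the same couple.
The compartment with the higher Ag⁺(aq) concentration (0.53 M) acts as the cathode; ions are reduced there and produced at the dilute (0.0026 M) anode.
With n = 1, Ecell = −(0.0592/1)·log([dilute]/[conc]) = −(0.0592/1)·log(0.0026/0.53) = +0.137 V.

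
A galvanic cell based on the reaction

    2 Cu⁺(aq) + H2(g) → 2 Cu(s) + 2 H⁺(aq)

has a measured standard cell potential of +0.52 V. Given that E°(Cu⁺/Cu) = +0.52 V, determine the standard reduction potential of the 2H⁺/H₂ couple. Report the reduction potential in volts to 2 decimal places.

In the reaction as written the Cu⁺/Cu couple is reduced (cathode) and 2H⁺/H₂ is oxidized (anode), so E°cell = E°(Cu⁺/Cu) − E°(2H⁺/H₂).
E°(2H⁺/H₂) = E°(cathode) − E°cell = +0.52 − (+0.52) = +0.00 V.

+0.00 V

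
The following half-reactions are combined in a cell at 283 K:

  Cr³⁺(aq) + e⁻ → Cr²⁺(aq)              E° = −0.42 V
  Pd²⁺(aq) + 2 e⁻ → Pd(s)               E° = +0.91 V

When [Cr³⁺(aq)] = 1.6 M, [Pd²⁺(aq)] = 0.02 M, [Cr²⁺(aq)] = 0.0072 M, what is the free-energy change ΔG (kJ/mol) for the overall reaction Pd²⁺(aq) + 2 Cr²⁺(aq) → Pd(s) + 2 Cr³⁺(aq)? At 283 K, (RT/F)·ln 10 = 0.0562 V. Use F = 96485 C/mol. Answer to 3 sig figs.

E°cell = +0.91 − (−0.42) = +1.33 V; the balanced reaction transfers n = 2 electrons.
Q = [Cr³⁺(aq)]^2 / ([Pd²⁺(aq)]·[Cr²⁺(aq)]^2) = 2.47×10^6, so log Q = 6.393 and E = +1.33 − (0.0562/2)(6.393) = +1.1504 V.
Finally ΔG = −nFE = −(2)(96485 C/mol)(+1.1504 V) = −222 kJ/mol.

−222 kJ/mol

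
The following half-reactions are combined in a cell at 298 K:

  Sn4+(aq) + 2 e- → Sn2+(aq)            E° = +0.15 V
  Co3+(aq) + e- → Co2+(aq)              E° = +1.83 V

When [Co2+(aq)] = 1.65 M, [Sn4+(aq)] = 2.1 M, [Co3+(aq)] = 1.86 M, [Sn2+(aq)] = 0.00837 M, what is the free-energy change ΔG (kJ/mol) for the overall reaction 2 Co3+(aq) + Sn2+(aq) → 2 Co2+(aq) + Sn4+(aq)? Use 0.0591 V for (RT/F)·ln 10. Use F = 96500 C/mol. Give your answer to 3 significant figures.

With Co³⁺/Co²⁺ reduced at the cathode, E°cell = +1.83 − (+0.15) = +1.68 V and n = 2.
Q = ([Co2+(aq)]^2·[Sn4+(aq)]) / ([Co3+(aq)]^2·[Sn2+(aq)]) = 197, so log Q = 2.295 and E = +1.68 − (0.0591/2)(2.295) = +1.6122 V.
Then ΔG = −nFE = −2 × 96500 × +1.6122 J/mol = −311 kJ/mol.

−311 kJ/mol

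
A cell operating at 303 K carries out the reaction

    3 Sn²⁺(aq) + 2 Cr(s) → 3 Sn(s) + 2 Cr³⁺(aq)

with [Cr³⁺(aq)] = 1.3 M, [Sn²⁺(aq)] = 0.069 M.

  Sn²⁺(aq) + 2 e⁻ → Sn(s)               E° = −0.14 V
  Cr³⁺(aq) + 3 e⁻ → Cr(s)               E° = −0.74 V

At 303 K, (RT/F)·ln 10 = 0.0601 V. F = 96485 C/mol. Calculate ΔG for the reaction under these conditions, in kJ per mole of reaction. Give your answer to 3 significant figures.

E°cell = −0.14 − (−0.74) = +0.60 V; the balanced reaction transfers n = 6 electrons.
The reaction quotient is [Cr³⁺(aq)]^2 / [Sn²⁺(aq)]^3 = 5.14×10^3; by Nernst, E = +0.60 − (0.0601/6)(3.711) = +0.5628 V.
ΔG = −nFE = −(6)(96485)(+0.5628) J/mol = −326 kJ/mol.

−326 kJ/mol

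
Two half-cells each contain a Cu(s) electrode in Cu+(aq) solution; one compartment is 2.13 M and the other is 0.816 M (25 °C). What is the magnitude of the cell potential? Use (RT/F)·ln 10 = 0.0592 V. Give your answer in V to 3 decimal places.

0.025 V

For a concentration cell E°cell = 0, since both electrodes use the same couple.
The compartment with the higher Cu+(aq) concentration (2.13 M) acts as the cathode; ions are reduced there and produced at the dilute (0.816 M) anode.
With n = 1, Ecell = −(0.0592/1)·log([dilute]/[conc]) = −(0.0592/1)·log(0.816/2.13) = +0.025 V.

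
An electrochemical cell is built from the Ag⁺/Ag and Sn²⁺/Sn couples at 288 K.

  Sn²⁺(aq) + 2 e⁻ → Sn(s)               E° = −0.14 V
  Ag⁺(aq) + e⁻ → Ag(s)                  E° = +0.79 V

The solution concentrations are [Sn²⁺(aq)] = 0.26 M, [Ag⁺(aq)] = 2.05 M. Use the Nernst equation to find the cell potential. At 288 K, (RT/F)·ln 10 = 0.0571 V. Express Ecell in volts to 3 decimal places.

Ag⁺/Ag is reduced (cathode, E° = +0.79 V) and Sn²⁺/Sn is oxidized (anode).
E°cell = E°cat − E°an = +0.79 − (−0.14) = +0.93 V; n = 2.
For the overall reaction 2 Ag⁺(aq) + Sn(s) → 2 Ag(s) + Sn²⁺(aq), Q = [Sn²⁺(aq)] / [Ag⁺(aq)]^2 = 0.0619, giving log Q = −1.209.
Applying E = E° − (RT ln10/nF)·log Q gives +0.93 − (0.0571/2)(−1.209) = +0.965 V.

+0.965 V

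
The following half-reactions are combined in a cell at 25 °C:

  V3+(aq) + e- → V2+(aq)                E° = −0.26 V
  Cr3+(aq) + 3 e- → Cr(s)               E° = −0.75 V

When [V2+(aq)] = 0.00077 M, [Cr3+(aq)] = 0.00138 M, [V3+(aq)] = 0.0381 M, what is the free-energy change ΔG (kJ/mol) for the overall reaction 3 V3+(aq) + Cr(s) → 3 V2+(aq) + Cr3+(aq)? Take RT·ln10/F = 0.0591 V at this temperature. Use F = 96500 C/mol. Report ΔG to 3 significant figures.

−187 kJ/mol

With V³⁺/V²⁺ reduced at the cathode, E°cell = −0.26 − (−0.75) = +0.49 V and n = 3.
Q = ([V2+(aq)]^3·[Cr3+(aq)]) / [V3+(aq)]^3 = 1.14×10^−8, so log Q = −7.943 and E = +0.49 − (0.0591/3)(−7.943) = +0.6465 V.
Then ΔG = −nFE = −3 × 96500 × +0.6465 J/mol = −187 kJ/mol.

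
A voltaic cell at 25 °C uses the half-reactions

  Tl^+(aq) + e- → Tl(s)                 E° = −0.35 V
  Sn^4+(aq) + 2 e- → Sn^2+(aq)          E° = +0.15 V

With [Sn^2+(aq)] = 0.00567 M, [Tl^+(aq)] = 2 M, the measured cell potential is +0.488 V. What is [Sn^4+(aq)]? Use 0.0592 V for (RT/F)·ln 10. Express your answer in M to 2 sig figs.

The Sn⁴⁺/Sn²⁺ couple has the larger reduction potential, so it is the cathode: E°cell = +0.15 − (−0.35) = +0.50 V and n = 2.
From the Nernst equation, log Q = n(E° − E)/0.0592 = 2·(+0.50 − (+0.488))/0.0592 = 0.405.
The balanced reaction is Sn^4+(aq) + 2 Tl(s) → Sn^2+(aq) + 2 Tl^+(aq), so Q = ([Sn^2+(aq)]·[Tl^+(aq)]^2) / [Sn^4+(aq)].
Isolating [Sn^4+(aq)] in Q = 10^{0.405} yields log [Sn^4+(aq)] = −2.049, i.e. 0.0089 M.

0.0089 M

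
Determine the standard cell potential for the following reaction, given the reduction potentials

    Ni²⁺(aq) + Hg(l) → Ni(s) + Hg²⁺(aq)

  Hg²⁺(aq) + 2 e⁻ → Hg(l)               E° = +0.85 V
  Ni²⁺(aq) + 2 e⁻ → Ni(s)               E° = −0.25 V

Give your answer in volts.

−1.10 V

In the reaction as written, Ni²⁺(aq) is reduced (cathode) and Hg²⁺(aq) is produced by oxidation at the anode.
E°cell = E°(cathode) − E°(anode) = −0.25 − (+0.85) = −1.10 V.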